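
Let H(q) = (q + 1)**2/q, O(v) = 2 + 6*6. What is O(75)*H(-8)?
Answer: -931/4 ≈ -232.75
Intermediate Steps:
O(v) = 38 (O(v) = 2 + 36 = 38)
H(q) = (1 + q)**2/q
O(75)*H(-8) = 38*((1 - 8)**2/(-8)) = 38*(-1/8*(-7)**2) = 38*(-1/8*49) = 38*(-49/8) = -931/4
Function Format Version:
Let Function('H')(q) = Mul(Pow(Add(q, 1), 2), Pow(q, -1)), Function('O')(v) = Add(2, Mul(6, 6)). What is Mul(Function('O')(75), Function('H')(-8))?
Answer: Rational(-931, 4) ≈ -232.75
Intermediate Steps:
Function('O')(v) = 38 (Function('O')(v) = Add(2, 36) = 38)
Function('H')(q) = Mul(Pow(q, -1), Pow(Add(1, q), 2)) (Function('H')(q) = Mul(Pow(Add(1, q), 2), Pow(q, -1)) = Mul(Pow(q, -1), Pow(Add(1, q), 2)))
Mul(Function('O')(75), Function('H')(-8)) = Mul(38, Mul(Pow(-8, -1), Pow(Add(1, -8), 2))) = Mul(38, Mul(Rational(-1, 8), Pow(-7, 2))) = Mul(38, Mul(Rational(-1, 8), 49)) = Mul(38, Rational(-49, 8)) = Rational(-931, 4)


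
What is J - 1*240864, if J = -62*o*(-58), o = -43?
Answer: -395492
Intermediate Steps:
J = -154628 (J = -62*(-43)*(-58) = 2666*(-58) = -154628)
J - 1*240864 = -154628 - 1*240864 = -154628 - 240864 = -395492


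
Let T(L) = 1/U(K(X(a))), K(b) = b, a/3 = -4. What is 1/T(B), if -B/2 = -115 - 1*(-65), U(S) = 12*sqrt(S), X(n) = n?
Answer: 24*I*sqrt(3) ≈ 41.569*I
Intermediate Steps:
a = -12 (a = 3*(-4) = -12)
B = 100 (B = -2*(-115 - 1*(-65)) = -2*(-115 + 65) = -2*(-50) = 100)
T(L) = -I*sqrt(3)/72 (T(L) = 1/(12*sqrt(-12)) = 1/(12*(2*I*sqrt(3))) = 1/(24*I*sqrt(3)) = -I*sqrt(3)/72)
1/T(B) = 1/(-I*sqrt(3)/72) = 24*I*sqrt(3)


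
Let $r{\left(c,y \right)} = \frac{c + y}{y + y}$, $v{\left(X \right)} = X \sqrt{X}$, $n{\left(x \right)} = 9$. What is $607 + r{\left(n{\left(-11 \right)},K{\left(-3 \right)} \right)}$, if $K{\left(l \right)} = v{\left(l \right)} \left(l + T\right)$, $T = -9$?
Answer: $\frac{1215}{2} - \frac{i \sqrt{3}}{24} \approx 607.5 - 0.072169 i$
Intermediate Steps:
$v{\left(X \right)} = X^{\frac{3}{2}}$
$K{\left(l \right)} = l^{\frac{3}{2}} \left(-9 + l\right)$ ($K{\left(l \right)} = l^{\frac{3}{2}} \left(l - 9\right) = l^{\frac{3}{2}} \left(-9 + l\right)$)
$r{\left(c,y \right)} = \frac{c + y}{2 y}$
$607 + r{\left(n{\left(-11 \right)},K{\left(-3 \right)} \right)} = 607 + \frac{9 + \left(-3\right)^{\frac{3}{2}} \left(-9 - 3\right)}{2 \left(-3\right)^{\frac{3}{2}} \left(-9 - 3\right)} = 607 + \frac{9 + - 3 i \sqrt{3} \left(-12\right)}{2 - 3 i \sqrt{3} \left(-12\right)} = 607 + \frac{9 + 36 i \sqrt{3}}{2 \cdot 36 i \sqrt{3}} = 607 + \frac{- \frac{i \sqrt{3}}{108} \left(9 + 36 i \sqrt{3}\right)}{2} = 607 - \frac{i \sqrt{3} \left(9 + 36 i \sqrt{3}\right)}{216}$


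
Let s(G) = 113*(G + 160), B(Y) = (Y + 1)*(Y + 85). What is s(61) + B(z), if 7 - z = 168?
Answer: 37133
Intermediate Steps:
z = -161 (z = 7 - 1*168 = 7 - 168 = -161)
B(Y) = (1 + Y)*(85 + Y)
s(G) = 18080 + 113*G (s(G) = 113*(160 + G) = 18080 + 113*G)
s(61) + B(z) = (18080 + 113*61) + (85 + (-161)² + 86*(-161)) = (18080 + 6893) + (85 + 25921 - 13846) = 24973 + 12160 = 37133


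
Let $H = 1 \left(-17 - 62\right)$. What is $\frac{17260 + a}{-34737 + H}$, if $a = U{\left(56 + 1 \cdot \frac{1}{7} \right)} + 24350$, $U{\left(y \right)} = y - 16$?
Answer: $- \frac{291551}{243712} \approx -1.1963$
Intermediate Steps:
$U{\left(y \right)} = -16 + y$ ($U{\left(y \right)} = y - 16 = -16 + y$)
$a = \frac{170731}{7}$ ($a = \left(-16 + \left(56 + 1 \cdot \frac{1}{7}\right)\right) + 24350 = \left(-16 + \left(56 + \frac{1}{7}\right)\right) + 24350 = \left(-16 + \frac{393}{7}\right) + 24350 = \frac{281}{7} + 24350 = \frac{170731}{7} \approx 24390.0$)
$H = -79$ ($H = 1 \left(-79\right) = -79$)
$\frac{17260 + a}{-34737 + H} = \frac{17260 + \frac{170731}{7}}{-34737 - 79} = \frac{291551}{7 \left(-34816\right)} = \frac{291551}{7} \left(- \frac{1}{34816}\right) = - \frac{291551}{243712}$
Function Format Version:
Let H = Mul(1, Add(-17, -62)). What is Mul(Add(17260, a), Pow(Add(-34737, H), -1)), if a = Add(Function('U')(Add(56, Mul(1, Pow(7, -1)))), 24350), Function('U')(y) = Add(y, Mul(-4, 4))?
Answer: Rational(-291551, 243712) ≈ -1.1963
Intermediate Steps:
Function('U')(y) = Add(-16, y) (Function('U')(y) = Add(y, -16) = Add(-16, y))
a = Rational(170731, 7) (a = Add(Add(-16, Add(56, Mul(1, Pow(7, -1)))), 24350) = Add(Add(-16, Add(56, Mul(1, Rational(1, 7)))), 24350) = Add(Add(-16, Add(56, Rational(1, 7))), 24350) = Add(Add(-16, Rational(393, 7)), 24350) = Add(Rational(281, 7), 24350) = Rational(170731, 7) ≈ 24390.)
H = -79 (H = Mul(1, -79) = -79)
Mul(Add(17260, a), Pow(Add(-34737, H), -1)) = Mul(Add(17260, Rational(170731, 7)), Pow(Add(-34737, -79), -1)) = Mul(Rational(291551, 7), Pow(-34816, -1)) = Mul(Rational(291551, 7), Rational(-1, 34816)) = Rational(-291551, 243712)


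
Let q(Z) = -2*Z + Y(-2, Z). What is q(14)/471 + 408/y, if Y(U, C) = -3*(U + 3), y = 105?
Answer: 62971/16485 ≈ 3.8199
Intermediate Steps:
Y(U, C) = -9 - 3*U (Y(U, C) = -3*(3 + U) = -9 - 3*U)
q(Z) = -3 - 2*Z (q(Z) = -2*Z + (-9 - 3*(-2)) = -2*Z + (-9 + 6) = -2*Z - 3 = -3 - 2*Z)
q(14)/471 + 408/y = (-3 - 2*14)/471 + 408/105 = (-3 - 28)*(1/471) + 408*(1/105) = -31*1/471 + 136/35 = -31/471 + 136/35 = 62971/16485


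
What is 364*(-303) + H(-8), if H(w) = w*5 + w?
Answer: -110340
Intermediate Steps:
H(w) = 6*w (H(w) = 5*w + w = 6*w)
364*(-303) + H(-8) = 364*(-303) + 6*(-8) = -110292 - 48 = -110340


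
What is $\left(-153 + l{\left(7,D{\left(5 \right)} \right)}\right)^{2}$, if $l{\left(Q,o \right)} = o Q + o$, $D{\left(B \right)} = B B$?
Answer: $2209$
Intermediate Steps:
$D{\left(B \right)} = B^{2}$
$l{\left(Q,o \right)} = o + Q o$ ($l{\left(Q,o \right)} = Q o + o = o + Q o$)
$\left(-153 + l{\left(7,D{\left(5 \right)} \right)}\right)^{2} = \left(-153 + 5^{2} \left(1 + 7\right)\right)^{2} = \left(-153 + 25 \cdot 8\right)^{2} = \left(-153 + 200\right)^{2} = 47^{2} = 2209$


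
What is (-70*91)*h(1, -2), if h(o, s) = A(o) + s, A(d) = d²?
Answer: 6370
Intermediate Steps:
h(o, s) = s + o² (h(o, s) = o² + s = s + o²)
(-70*91)*h(1, -2) = (-70*91)*(-2 + 1²) = -6370*(-2 + 1) = -6370*(-1) = 6370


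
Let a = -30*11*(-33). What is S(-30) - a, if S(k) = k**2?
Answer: -9990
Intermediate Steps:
a = 10890 (a = -330*(-33) = 10890)
S(-30) - a = (-30)**2 - 1*10890 = 900 - 10890 = -9990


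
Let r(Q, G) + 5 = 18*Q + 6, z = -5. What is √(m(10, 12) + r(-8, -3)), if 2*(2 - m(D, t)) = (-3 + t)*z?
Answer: I*√474/2 ≈ 10.886*I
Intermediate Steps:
r(Q, G) = 1 + 18*Q (r(Q, G) = -5 + (18*Q + 6) = -5 + (6 + 18*Q) = 1 + 18*Q)
m(D, t) = -11/2 + 5*t/2 (m(D, t) = 2 - (-3 + t)*(-5)/2 = 2 - (15 - 5*t)/2 = 2 + (-15/2 + 5*t/2) = -11/2 + 5*t/2)
√(m(10, 12) + r(-8, -3)) = √((-11/2 + (5/2)*12) + (1 + 18*(-8))) = √((-11/2 + 30) + (1 - 144)) = √(49/2 - 143) = √(-237/2) = I*√474/2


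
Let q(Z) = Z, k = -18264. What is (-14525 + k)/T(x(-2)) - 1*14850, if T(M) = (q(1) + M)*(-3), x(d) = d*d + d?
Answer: -100861/9 ≈ -11207.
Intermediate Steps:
x(d) = d + d² (x(d) = d² + d = d + d²)
T(M) = -3 - 3*M (T(M) = (1 + M)*(-3) = -3 - 3*M)
(-14525 + k)/T(x(-2)) - 1*14850 = (-14525 - 18264)/(-3 - (-6)*(1 - 2)) - 1*14850 = -32789/(-3 - (-6)*(-1)) - 14850 = -32789/(-3 - 3*2) - 14850 = -32789/(-3 - 6) - 14850 = -32789/(-9) - 14850 = -32789*(-⅑) - 14850 = 32789/9 - 14850 = -100861/9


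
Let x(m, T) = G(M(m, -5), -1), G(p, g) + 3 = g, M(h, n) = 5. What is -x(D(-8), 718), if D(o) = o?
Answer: 4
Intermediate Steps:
G(p, g) = -3 + g
x(m, T) = -4 (x(m, T) = -3 - 1 = -4)
-x(D(-8), 718) = -1*(-4) = 4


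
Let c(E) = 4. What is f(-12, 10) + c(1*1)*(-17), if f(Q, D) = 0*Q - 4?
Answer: -72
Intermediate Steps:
f(Q, D) = -4 (f(Q, D) = 0 - 4 = -4)
f(-12, 10) + c(1*1)*(-17) = -4 + 4*(-17) = -4 - 68 = -72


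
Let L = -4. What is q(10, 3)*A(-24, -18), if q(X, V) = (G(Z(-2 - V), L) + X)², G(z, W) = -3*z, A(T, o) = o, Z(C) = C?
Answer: -11250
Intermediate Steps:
q(X, V) = (6 + X + 3*V)² (q(X, V) = (-3*(-2 - V) + X)² = ((6 + 3*V) + X)² = (6 + X + 3*V)²)
q(10, 3)*A(-24, -18) = (6 + 10 + 3*3)²*(-18) = (6 + 10 + 9)²*(-18) = 25²*(-18) = 625*(-18) = -11250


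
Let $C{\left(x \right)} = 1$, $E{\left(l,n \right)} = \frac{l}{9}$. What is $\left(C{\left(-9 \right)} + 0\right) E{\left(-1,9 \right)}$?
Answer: $- \frac{1}{9} \approx -0.11111$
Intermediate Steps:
$E{\left(l,n \right)} = \frac{l}{9}$ ($E{\left(l,n \right)} = l \frac{1}{9} = \frac{l}{9}$)
$\left(C{\left(-9 \right)} + 0\right) E{\left(-1,9 \right)} = \left(1 + 0\right) \frac{1}{9} \left(-1\right) = 1 \left(- \frac{1}{9}\right) = - \frac{1}{9}$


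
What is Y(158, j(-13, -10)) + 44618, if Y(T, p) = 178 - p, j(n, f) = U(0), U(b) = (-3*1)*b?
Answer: 44796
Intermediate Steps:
U(b) = -3*b
j(n, f) = 0 (j(n, f) = -3*0 = 0)
Y(158, j(-13, -10)) + 44618 = (178 - 1*0) + 44618 = (178 + 0) + 44618 = 178 + 44618 = 44796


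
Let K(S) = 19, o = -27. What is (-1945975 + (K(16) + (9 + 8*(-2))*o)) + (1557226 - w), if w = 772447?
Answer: -1160988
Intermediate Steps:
(-1945975 + (K(16) + (9 + 8*(-2))*o)) + (1557226 - w) = (-1945975 + (19 + (9 + 8*(-2))*(-27))) + (1557226 - 1*772447) = (-1945975 + (19 + (9 - 16)*(-27))) + (1557226 - 772447) = (-1945975 + (19 - 7*(-27))) + 784779 = (-1945975 + (19 + 189)) + 784779 = (-1945975 + 208) + 784779 = -1945767 + 784779 = -1160988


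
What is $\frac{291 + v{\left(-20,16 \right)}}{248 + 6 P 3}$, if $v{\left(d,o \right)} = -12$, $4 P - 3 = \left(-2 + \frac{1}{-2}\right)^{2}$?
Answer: $\frac{2232}{2317} \approx 0.96332$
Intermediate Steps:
$P = \frac{37}{16}$ ($P = \frac{3}{4} + \frac{\left(-2 + \frac{1}{-2}\right)^{2}}{4} = \frac{3}{4} + \frac{\left(-2 - \frac{1}{2}\right)^{2}}{4} = \frac{3}{4} + \frac{\left(- \frac{5}{2}\right)^{2}}{4} = \frac{3}{4} + \frac{1}{4} \cdot \frac{25}{4} = \frac{3}{4} + \frac{25}{16} = \frac{37}{16} \approx 2.3125$)
$\frac{291 + v{\left(-20,16 \right)}}{248 + 6 P 3} = \frac{291 - 12}{248 + 6 \cdot \frac{37}{16} \cdot 3} = \frac{279}{248 + \frac{111}{8} \cdot 3} = \frac{279}{248 + \frac{333}{8}} = \frac{279}{\frac{2317}{8}} = 279 \cdot \frac{8}{2317} = \frac{2232}{2317}$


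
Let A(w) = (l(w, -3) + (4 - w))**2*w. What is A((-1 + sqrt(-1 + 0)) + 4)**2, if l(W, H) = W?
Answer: 2048 + 1536*I ≈ 2048.0 + 1536.0*I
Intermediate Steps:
A(w) = 16*w (A(w) = (w + (4 - w))**2*w = 4**2*w = 16*w)
A((-1 + sqrt(-1 + 0)) + 4)**2 = (16*((-1 + sqrt(-1 + 0)) + 4))**2 = (16*((-1 + sqrt(-1)) + 4))**2 = (16*((-1 + I) + 4))**2 = (16*(3 + I))**2 = (48 + 16*I)**2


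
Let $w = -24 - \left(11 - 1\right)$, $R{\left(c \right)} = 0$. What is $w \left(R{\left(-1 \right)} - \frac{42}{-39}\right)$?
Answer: $- \frac{476}{13} \approx -36.615$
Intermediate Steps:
$w = -34$ ($w = -24 - \left(11 - 1\right) = -24 - 10 = -34$)
$w \left(R{\left(-1 \right)} - \frac{42}{-39}\right) = - 34 \left(0 - \frac{42}{-39}\right) = - 34 \left(0 - - \frac{14}{13}\right) = - 34 \left(0 + \frac{14}{13}\right) = \left(-34\right) \frac{14}{13} = - \frac{476}{13}$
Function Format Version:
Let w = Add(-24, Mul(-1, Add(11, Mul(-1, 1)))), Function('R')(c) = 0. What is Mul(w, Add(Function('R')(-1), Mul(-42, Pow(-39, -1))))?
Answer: Rational(-476, 13) ≈ -36.615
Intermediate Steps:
w = -34 (w = Add(-24, Mul(-1, Add(11, -1))) = Add(-24, Mul(-1, 10)) = Add(-24, -10) = -34)
Mul(w, Add(Function('R')(-1), Mul(-42, Pow(-39, -1)))) = Mul(-34, Add(0, Mul(-42, Pow(-39, -1)))) = Mul(-34, Add(0, Mul(-42, Rational(-1, 39)))) = Mul(-34, Add(0, Rational(14, 13))) = Mul(-34, Rational(14, 13)) = Rational(-476, 13)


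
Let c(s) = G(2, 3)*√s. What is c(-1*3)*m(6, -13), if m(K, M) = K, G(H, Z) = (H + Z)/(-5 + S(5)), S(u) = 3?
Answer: -15*I*√3 ≈ -25.981*I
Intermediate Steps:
G(H, Z) = -H/2 - Z/2 (G(H, Z) = (H + Z)/(-5 + 3) = (H + Z)/(-2) = (H + Z)*(-½) = -H/2 - Z/2)
c(s) = -5*√s/2 (c(s) = (-½*2 - ½*3)*√s = (-1 - 3/2)*√s = -5*√s/2)
c(-1*3)*m(6, -13) = -5*I*√3/2*6 = -15*I*√3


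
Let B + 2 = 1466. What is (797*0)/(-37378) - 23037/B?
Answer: -7679/488 ≈ -15.736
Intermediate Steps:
B = 1464 (B = -2 + 1466 = 1464)
(797*0)/(-37378) - 23037/B = (797*0)/(-37378) - 23037/1464 = 0*(-1/37378) - 23037*1/1464 = 0 - 7679/488 = -7679/488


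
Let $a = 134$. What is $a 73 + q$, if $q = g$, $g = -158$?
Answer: $9624$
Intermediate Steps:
$q = -158$
$a 73 + q = 134 \cdot 73 - 158 = 9782 - 158 = 9624$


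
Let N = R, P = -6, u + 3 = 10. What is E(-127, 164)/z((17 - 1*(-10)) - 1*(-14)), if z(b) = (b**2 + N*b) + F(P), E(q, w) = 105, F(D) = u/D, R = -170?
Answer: -630/31741 ≈ -0.019848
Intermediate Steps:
u = 7 (u = -3 + 10 = 7)
F(D) = 7/D
N = -170
z(b) = -7/6 + b**2 - 170*b (z(b) = (b**2 - 170*b) + 7/(-6) = (b**2 - 170*b) + 7*(-1/6) = (b**2 - 170*b) - 7/6 = -7/6 + b**2 - 170*b)
E(-127, 164)/z((17 - 1*(-10)) - 1*(-14)) = 105/(-7/6 + ((17 - 1*(-10)) - 1*(-14))**2 - 170*((17 - 1*(-10)) - 1*(-14))) = 105/(-7/6 + ((17 + 10) + 14)**2 - 170*((17 + 10) + 14)) = 105/(-7/6 + (27 + 14)**2 - 170*(27 + 14)) = 105/(-7/6 + 41**2 - 170*41) = 105/(-7/6 + 1681 - 6970) = 105/(-31741/6) = 105*(-6/31741) = -630/31741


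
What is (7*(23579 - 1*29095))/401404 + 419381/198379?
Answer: 40170350244/19907531029 ≈ 2.0178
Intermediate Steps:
(7*(23579 - 1*29095))/401404 + 419381/198379 = (7*(23579 - 29095))*(1/401404) + 419381*(1/198379) = (7*(-5516))*(1/401404) + 419381/198379 = -38612*1/401404 + 419381/198379 = -9653/100351 + 419381/198379 = 40170350244/19907531029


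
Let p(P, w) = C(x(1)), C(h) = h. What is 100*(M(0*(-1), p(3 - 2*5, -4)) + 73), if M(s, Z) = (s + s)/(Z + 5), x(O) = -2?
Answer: 7300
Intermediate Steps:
p(P, w) = -2
M(s, Z) = 2*s/(5 + Z) (M(s, Z) = (2*s)/(5 + Z) = 2*s/(5 + Z))
100*(M(0*(-1), p(3 - 2*5, -4)) + 73) = 100*(2*(0*(-1))/(5 - 2) + 73) = 100*(2*0/3 + 73) = 100*(2*0*(⅓) + 73) = 100*(0 + 73) = 100*73 = 7300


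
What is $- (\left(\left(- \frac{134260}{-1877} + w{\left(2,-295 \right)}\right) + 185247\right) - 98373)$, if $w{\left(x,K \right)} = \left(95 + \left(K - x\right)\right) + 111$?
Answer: $- \frac{163025951}{1877} \approx -86855.0$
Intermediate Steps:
$w{\left(x,K \right)} = 206 + K - x$ ($w{\left(x,K \right)} = \left(95 + K - x\right) + 111 = 206 + K - x$)
$- (\left(\left(- \frac{134260}{-1877} + w{\left(2,-295 \right)}\right) + 185247\right) - 98373) = - (\left(\left(- \frac{134260}{-1877} - 91\right) + 185247\right) - 98373) = - (\left(\left(\left(-134260\right) \left(- \frac{1}{1877}\right) - 91\right) + 185247\right) - 98373) = - (\left(\left(\frac{134260}{1877} - 91\right) + 185247\right) - 98373) = - (\left(- \frac{36547}{1877} + 185247\right) - 98373) = - (\frac{347672072}{1877} - 98373) = \left(-1\right) \frac{163025951}{1877} = - \frac{163025951}{1877}$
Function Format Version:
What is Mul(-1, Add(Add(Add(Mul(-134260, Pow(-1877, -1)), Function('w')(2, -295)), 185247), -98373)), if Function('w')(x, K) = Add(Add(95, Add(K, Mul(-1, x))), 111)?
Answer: Rational(-163025951, 1877) ≈ -86855.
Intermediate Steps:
Function('w')(x, K) = Add(206, K, Mul(-1, x)) (Function('w')(x, K) = Add(Add(95, K, Mul(-1, x)), 111) = Add(206, K, Mul(-1, x)))
Mul(-1, Add(Add(Add(Mul(-134260, Pow(-1877, -1)), Function('w')(2, -295)), 185247), -98373)) = Mul(-1, Add(Add(Add(Mul(-134260, Pow(-1877, -1)), Add(206, -295, Mul(-1, 2))), 185247), -98373)) = Mul(-1, Add(Add(Add(Mul(-134260, Rational(-1, 1877)), Add(206, -295, -2)), 185247), -98373)) = Mul(-1, Add(Add(Add(Rational(134260, 1877), -91), 185247), -98373)) = Mul(-1, Add(Add(Rational(-36547, 1877), 185247), -98373)) = Mul(-1, Add(Rational(347672072, 1877), -98373)) = Mul(-1, Rational(163025951, 1877)) = Rational(-163025951, 1877)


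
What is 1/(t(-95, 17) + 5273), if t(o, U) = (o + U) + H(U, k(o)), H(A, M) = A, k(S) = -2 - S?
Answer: 1/5212 ≈ 0.00019187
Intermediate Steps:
t(o, U) = o + 2*U (t(o, U) = (o + U) + U = (U + o) + U = o + 2*U)
1/(t(-95, 17) + 5273) = 1/((-95 + 2*17) + 5273) = 1/((-95 + 34) + 5273) = 1/(-61 + 5273) = 1/5212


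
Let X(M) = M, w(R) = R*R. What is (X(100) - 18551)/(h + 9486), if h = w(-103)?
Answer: -18451/20095 ≈ -0.91819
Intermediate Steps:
w(R) = R²
h = 10609 (h = (-103)² = 10609)
(X(100) - 18551)/(h + 9486) = (100 - 18551)/(10609 + 9486) = -18451/20095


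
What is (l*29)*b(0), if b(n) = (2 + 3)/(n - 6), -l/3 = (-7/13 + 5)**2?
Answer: 243890/169 ≈ 1443.1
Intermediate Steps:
l = -10092/169 (l = -3*(-7/13 + 5)**2 = -3*(58/13)**2 = -3*3364/169 = -10092/169 ≈ -59.716)
b(n) = 5/(-6 + n)
(l*29)*b(0) = (-10092/169*29)*(5/(-6 + 0)) = -1463340/(169*(-6)) = -1463340*(-1)/(169*6) = -292668/169*(-5/6) = 243890/169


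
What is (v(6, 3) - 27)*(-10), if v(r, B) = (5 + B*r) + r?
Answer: -20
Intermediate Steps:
v(r, B) = 5 + r + B*r
(v(6, 3) - 27)*(-10) = ((5 + 6 + 3*6) - 27)*(-10) = ((5 + 6 + 18) - 27)*(-10) = (29 - 27)*(-10) = 2*(-10) = -20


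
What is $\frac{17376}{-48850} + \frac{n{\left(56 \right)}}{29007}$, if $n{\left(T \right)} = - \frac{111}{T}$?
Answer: $- \frac{4705142957}{13225258200} \approx -0.35577$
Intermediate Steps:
$\frac{17376}{-48850} + \frac{n{\left(56 \right)}}{29007} = \frac{17376}{-48850} + \frac{\left(-111\right) \frac{1}{56}}{29007} = 17376 \left(- \frac{1}{48850}\right) + \left(-111\right) \frac{1}{56} \cdot \frac{1}{29007} = - \frac{8688}{24425} - \frac{37}{541464} = - \frac{4705142957}{13225258200}$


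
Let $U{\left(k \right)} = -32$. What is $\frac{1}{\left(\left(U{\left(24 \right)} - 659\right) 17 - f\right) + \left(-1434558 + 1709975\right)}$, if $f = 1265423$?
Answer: $- \frac{1}{1001753} \approx -9.9825 \cdot 10^{-7}$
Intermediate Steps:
$\frac{1}{\left(\left(U{\left(24 \right)} - 659\right) 17 - f\right) + \left(-1434558 + 1709975\right)} = \frac{1}{\left(\left(-32 - 659\right) 17 - 1265423\right) + \left(-1434558 + 1709975\right)} = \frac{1}{\left(\left(-691\right) 17 - 1265423\right) + 275417} = \frac{1}{\left(-11747 - 1265423\right) + 275417} = \frac{1}{-1277170 + 275417} = \frac{1}{-1001753} = - \frac{1}{1001753}$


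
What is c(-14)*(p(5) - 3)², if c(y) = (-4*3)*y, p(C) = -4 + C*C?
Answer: 54432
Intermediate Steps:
p(C) = -4 + C²
c(y) = -12*y
c(-14)*(p(5) - 3)² = (-12*(-14))*((-4 + 5²) - 3)² = 168*((-4 + 25) - 3)² = 168*(21 - 3)² = 168*18² = 168*324 = 54432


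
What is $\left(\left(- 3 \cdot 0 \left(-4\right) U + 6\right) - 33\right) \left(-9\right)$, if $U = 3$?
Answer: $243$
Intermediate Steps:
$\left(\left(- 3 \cdot 0 \left(-4\right) U + 6\right) - 33\right) \left(-9\right) = \left(\left(- 3 \cdot 0 \left(-4\right) 3 + 6\right) - 33\right) \left(-9\right) = \left(\left(- 3 \cdot 0 \cdot 3 + 6\right) - 33\right) \left(-9\right) = \left(\left(\left(-3\right) 0 + 6\right) - 33\right) \left(-9\right) = \left(\left(0 + 6\right) - 33\right) \left(-9\right) = \left(6 - 33\right) \left(-9\right) = \left(-27\right) \left(-9\right) = 243$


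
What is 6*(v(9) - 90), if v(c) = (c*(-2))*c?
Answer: -1512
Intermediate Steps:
v(c) = -2*c² (v(c) = (-2*c)*c = -2*c²)
6*(v(9) - 90) = 6*(-2*9² - 90) = 6*(-2*81 - 90) = 6*(-162 - 90) = 6*(-252) = -1512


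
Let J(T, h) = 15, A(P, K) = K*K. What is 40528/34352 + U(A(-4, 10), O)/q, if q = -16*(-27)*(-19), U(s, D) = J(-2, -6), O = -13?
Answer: 364187/309168 ≈ 1.1780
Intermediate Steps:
A(P, K) = K²
U(s, D) = 15
q = -8208 (q = 432*(-19) = -8208)
40528/34352 + U(A(-4, 10), O)/q = 40528/34352 + 15/(-8208) = 40528*(1/34352) + 15*(-1/8208) = 2533/2147 - 5/2736 = 364187/309168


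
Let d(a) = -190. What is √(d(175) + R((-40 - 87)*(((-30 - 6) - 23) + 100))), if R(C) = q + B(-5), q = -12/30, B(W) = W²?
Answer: I*√4135/5 ≈ 12.861*I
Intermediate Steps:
q = -⅖ (q = -12*1/30 = -⅖ ≈ -0.40000)
R(C) = 123/5 (R(C) = -⅖ + (-5)² = -⅖ + 25 = 123/5)
√(d(175) + R((-40 - 87)*(((-30 - 6) - 23) + 100))) = √(-190 + 123/5) = √(-827/5) = I*√4135/5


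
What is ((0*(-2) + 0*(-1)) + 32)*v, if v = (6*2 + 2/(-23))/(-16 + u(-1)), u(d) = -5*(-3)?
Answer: -8768/23 ≈ -381.22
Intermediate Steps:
u(d) = 15
v = -274/23 (v = (6*2 + 2/(-23))/(-16 + 15) = (12 + 2*(-1/23))/(-1) = (12 - 2/23)*(-1) = (274/23)*(-1) = -274/23 ≈ -11.913)
((0*(-2) + 0*(-1)) + 32)*v = ((0*(-2) + 0*(-1)) + 32)*(-274/23) = ((0 + 0) + 32)*(-274/23) = (0 + 32)*(-274/23) = 32*(-274/23) = -8768/23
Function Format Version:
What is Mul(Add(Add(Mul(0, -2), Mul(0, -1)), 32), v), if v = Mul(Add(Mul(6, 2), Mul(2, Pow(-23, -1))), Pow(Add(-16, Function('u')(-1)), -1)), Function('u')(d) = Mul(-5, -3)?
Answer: Rational(-8768, 23) ≈ -381.22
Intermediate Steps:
Function('u')(d) = 15
v = Rational(-274, 23) (v = Mul(Add(Mul(6, 2), Mul(2, Pow(-23, -1))), Pow(Add(-16, 15), -1)) = Mul(Add(12, Mul(2, Rational(-1, 23))), Pow(-1, -1)) = Mul(Add(12, Rational(-2, 23)), -1) = Mul(Rational(274, 23), -1) = Rational(-274, 23) ≈ -11.913)
Mul(Add(Add(Mul(0, -2), Mul(0, -1)), 32), v) = Mul(Add(Add(Mul(0, -2), Mul(0, -1)), 32), Rational(-274, 23)) = Mul(Add(Add(0, 0), 32), Rational(-274, 23)) = Mul(Add(0, 32), Rational(-274, 23)) = Mul(32, Rational(-274, 23)) = Rational(-8768, 23)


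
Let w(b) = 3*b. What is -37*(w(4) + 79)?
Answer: -3367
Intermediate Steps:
-37*(w(4) + 79) = -37*(3*4 + 79) = -37*(12 + 79) = -37*91 = -3367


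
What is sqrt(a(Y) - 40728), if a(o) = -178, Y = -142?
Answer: I*sqrt(40906) ≈ 202.25*I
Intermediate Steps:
sqrt(a(Y) - 40728) = sqrt(-178 - 40728) = sqrt(-40906) = I*sqrt(40906)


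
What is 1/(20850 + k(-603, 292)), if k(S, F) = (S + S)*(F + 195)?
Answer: -1/566472 ≈ -1.7653e-6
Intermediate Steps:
k(S, F) = 2*S*(195 + F) (k(S, F) = (2*S)*(195 + F) = 2*S*(195 + F))
1/(20850 + k(-603, 292)) = 1/(20850 + 2*(-603)*(195 + 292)) = 1/(20850 + 2*(-603)*487) = 1/(20850 - 587322) = 1/(-566472) = -1/566472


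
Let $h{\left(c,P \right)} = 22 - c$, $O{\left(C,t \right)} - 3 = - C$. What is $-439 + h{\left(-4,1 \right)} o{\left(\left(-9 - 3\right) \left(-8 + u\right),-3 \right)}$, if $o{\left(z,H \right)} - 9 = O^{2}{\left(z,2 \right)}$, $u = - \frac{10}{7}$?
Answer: $\frac{15445421}{49} \approx 3.1521 \cdot 10^{5}$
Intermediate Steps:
$O{\left(C,t \right)} = 3 - C$
$u = - \frac{10}{7}$ ($u = \left(-10\right) \frac{1}{7} = - \frac{10}{7} \approx -1.4286$)
$o{\left(z,H \right)} = 9 + \left(3 - z\right)^{2}$
$-439 + h{\left(-4,1 \right)} o{\left(\left(-9 - 3\right) \left(-8 + u\right),-3 \right)} = -439 + \left(22 - -4\right) \left(9 + \left(-3 + \left(-9 - 3\right) \left(-8 - \frac{10}{7}\right)\right)^{2}\right) = -439 + \left(22 + 4\right) \left(9 + \left(-3 - - \frac{792}{7}\right)^{2}\right) = -439 + 26 \left(9 + \left(-3 + \frac{792}{7}\right)^{2}\right) = -439 + 26 \left(9 + \left(\frac{771}{7}\right)^{2}\right) = -439 + 26 \left(9 + \frac{594441}{49}\right) = -439 + 26 \cdot \frac{594882}{49} = -439 + \frac{15466932}{49} = \frac{15445421}{49}$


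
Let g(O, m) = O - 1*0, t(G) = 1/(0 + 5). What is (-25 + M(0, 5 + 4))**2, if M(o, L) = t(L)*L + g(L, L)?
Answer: 5041/25 ≈ 201.64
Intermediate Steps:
t(G) = 1/5
g(O, m) = O (g(O, m) = O + 0 = O)
M(o, L) = 6*L/5 (M(o, L) = L/5 + L = 6*L/5)
(-25 + M(0, 5 + 4))**2 = (-25 + 6*(5 + 4)/5)**2 = (-25 + (6/5)*9)**2 = (-25 + 54/5)**2 = (-71/5)**2 = 5041/25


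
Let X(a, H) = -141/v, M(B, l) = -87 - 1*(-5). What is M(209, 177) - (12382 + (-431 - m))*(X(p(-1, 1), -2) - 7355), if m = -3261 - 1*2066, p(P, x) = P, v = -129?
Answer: 5463611078/43 ≈ 1.2706e+8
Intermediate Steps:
M(B, l) = -82 (M(B, l) = -87 + 5 = -82)
X(a, H) = 47/43 (X(a, H) = -141/(-129) = -141*(-1/129) = 47/43)
m = -5327 (m = -3261 - 2066 = -5327)
M(209, 177) - (12382 + (-431 - m))*(X(p(-1, 1), -2) - 7355) = -82 - (12382 + (-431 - 1*(-5327)))*(47/43 - 7355) = -82 - (12382 + (-431 + 5327))*(-316218)/43 = -82 - (12382 + 4896)*(-316218)/43 = -82 - 17278*(-316218)/43 = -82 - 1*(-5463614604/43) = -82 + 5463614604/43 = 5463611078/43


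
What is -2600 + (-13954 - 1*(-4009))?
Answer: -12545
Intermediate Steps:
-2600 + (-13954 - 1*(-4009)) = -2600 + (-13954 + 4009) = -2600 - 9945 = -12545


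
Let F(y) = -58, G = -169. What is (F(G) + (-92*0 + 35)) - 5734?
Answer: -5757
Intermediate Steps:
(F(G) + (-92*0 + 35)) - 5734 = (-58 + (-92*0 + 35)) - 5734 = (-58 + (0 + 35)) - 5734 = (-58 + 35) - 5734 = -23 - 5734 = -5757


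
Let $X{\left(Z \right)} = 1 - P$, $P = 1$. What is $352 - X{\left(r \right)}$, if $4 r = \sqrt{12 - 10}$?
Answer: $352$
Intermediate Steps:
$r = \frac{\sqrt{2}}{4}$ ($r = \frac{\sqrt{12 - 10}}{4} = \frac{\sqrt{2}}{4} \approx 0.35355$)
$X{\left(Z \right)} = 0$ ($X{\left(Z \right)} = 1 - 1 = 0$)
$352 - X{\left(r \right)} = 352 - 0 = 352 + 0 = 352$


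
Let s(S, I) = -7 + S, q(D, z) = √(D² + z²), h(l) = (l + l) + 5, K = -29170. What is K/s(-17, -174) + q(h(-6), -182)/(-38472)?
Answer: 14585/12 - √677/5496 ≈ 1215.4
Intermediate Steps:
h(l) = 5 + 2*l (h(l) = 2*l + 5 = 5 + 2*l)
K/s(-17, -174) + q(h(-6), -182)/(-38472) = -29170/(-7 - 17) + √((5 + 2*(-6))² + (-182)²)/(-38472) = -29170/(-24) + √((5 - 12)² + 33124)*(-1/38472) = -29170*(-1/24) + √((-7)² + 33124)*(-1/38472) = 14585/12 + √(49 + 33124)*(-1/38472) = 14585/12 + √33173*(-1/38472) = 14585/12 + (7*√677)*(-1/38472) = 14585/12 - √677/5496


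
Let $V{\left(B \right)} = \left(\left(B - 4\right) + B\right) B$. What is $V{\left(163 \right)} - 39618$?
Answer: $12868$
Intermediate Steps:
$V{\left(B \right)} = B \left(-4 + 2 B\right)$ ($V{\left(B \right)} = \left(\left(-4 + B\right) + B\right) B = \left(-4 + 2 B\right) B = B \left(-4 + 2 B\right)$)
$V{\left(163 \right)} - 39618 = 2 \cdot 163 \left(-2 + 163\right) - 39618 = 2 \cdot 163 \cdot 161 - 39618 = 52486 - 39618 = 12868$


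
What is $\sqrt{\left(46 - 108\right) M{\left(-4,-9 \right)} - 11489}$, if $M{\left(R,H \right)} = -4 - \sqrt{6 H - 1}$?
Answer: $\sqrt{-11241 + 62 i \sqrt{55}} \approx 2.168 + 106.05 i$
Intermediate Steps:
$M{\left(R,H \right)} = -4 - \sqrt{-1 + 6 H}$
$\sqrt{\left(46 - 108\right) M{\left(-4,-9 \right)} - 11489} = \sqrt{\left(46 - 108\right) \left(-4 - \sqrt{-1 + 6 \left(-9\right)}\right) - 11489} = \sqrt{- 62 \left(-4 - \sqrt{-1 - 54}\right) - 11489} = \sqrt{- 62 \left(-4 - \sqrt{-55}\right) - 11489} = \sqrt{- 62 \left(-4 - i \sqrt{55}\right) - 11489} = \sqrt{\left(248 + 62 i \sqrt{55}\right) - 11489} = \sqrt{-11241 + 62 i \sqrt{55}}$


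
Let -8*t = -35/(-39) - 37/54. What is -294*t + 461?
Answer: 438797/936 ≈ 468.80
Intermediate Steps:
t = -149/5616 (t = -(-35/(-39) - 37/54)/8 = -(-35*(-1/39) - 37*1/54)/8 = -(35/39 - 37/54)/8 = -⅛*149/702 = -149/5616 ≈ -0.026531)
-294*t + 461 = -294*(-149/5616) + 461 = 7301/936 + 461 = 438797/936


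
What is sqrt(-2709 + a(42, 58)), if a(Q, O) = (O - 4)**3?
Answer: 3*sqrt(17195) ≈ 393.39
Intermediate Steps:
a(Q, O) = (-4 + O)**3
sqrt(-2709 + a(42, 58)) = sqrt(-2709 + (-4 + 58)**3) = sqrt(-2709 + 54**3) = sqrt(-2709 + 157464) = sqrt(154755) = 3*sqrt(17195)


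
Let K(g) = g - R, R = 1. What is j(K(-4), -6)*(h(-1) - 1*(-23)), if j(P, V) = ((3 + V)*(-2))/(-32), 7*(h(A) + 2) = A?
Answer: -219/56 ≈ -3.9107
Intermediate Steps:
h(A) = -2 + A/7
K(g) = -1 + g (K(g) = g - 1*1 = g - 1 = -1 + g)
j(P, V) = 3/16 + V/16 (j(P, V) = (-6 - 2*V)*(-1/32) = 3/16 + V/16)
j(K(-4), -6)*(h(-1) - 1*(-23)) = (3/16 + (1/16)*(-6))*((-2 + (⅐)*(-1)) - 1*(-23)) = (3/16 - 3/8)*((-2 - ⅐) + 23) = -3*(-15/7 + 23)/16 = -3/16*146/7 = -219/56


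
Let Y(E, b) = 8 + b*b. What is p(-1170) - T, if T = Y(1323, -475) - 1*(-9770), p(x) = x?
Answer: -236573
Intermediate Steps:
Y(E, b) = 8 + b**2
T = 235403 (T = (8 + (-475)**2) - 1*(-9770) = (8 + 225625) + 9770 = 225633 + 9770 = 235403)
p(-1170) - T = -1170 - 1*235403 = -1170 - 235403 = -236573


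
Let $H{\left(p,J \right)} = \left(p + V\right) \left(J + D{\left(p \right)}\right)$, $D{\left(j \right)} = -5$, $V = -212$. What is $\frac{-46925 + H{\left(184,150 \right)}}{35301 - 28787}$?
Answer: $- \frac{50985}{6514} \approx -7.827$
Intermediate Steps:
$H{\left(p,J \right)} = \left(-212 + p\right) \left(-5 + J\right)$ ($H{\left(p,J \right)} = \left(p - 212\right) \left(J - 5\right) = \left(-212 + p\right) \left(-5 + J\right)$)
$\frac{-46925 + H{\left(184,150 \right)}}{35301 - 28787} = \frac{-46925 + \left(1060 - 31800 - 920 + 150 \cdot 184\right)}{35301 - 28787} = \frac{-46925 + \left(1060 - 31800 - 920 + 27600\right)}{6514} = \left(-46925 - 4060\right) \frac{1}{6514} = \left(-50985\right) \frac{1}{6514} = - \frac{50985}{6514}$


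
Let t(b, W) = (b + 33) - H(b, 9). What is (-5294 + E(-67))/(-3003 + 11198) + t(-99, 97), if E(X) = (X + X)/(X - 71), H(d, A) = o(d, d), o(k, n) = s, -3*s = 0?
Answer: -37685249/565455 ≈ -66.646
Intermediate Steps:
s = 0 (s = -⅓*0 = 0)
o(k, n) = 0
H(d, A) = 0
E(X) = 2*X/(-71 + X) (E(X) = (2*X)/(-71 + X) = 2*X/(-71 + X))
t(b, W) = 33 + b (t(b, W) = (b + 33) - 1*0 = (33 + b) + 0 = 33 + b)
(-5294 + E(-67))/(-3003 + 11198) + t(-99, 97) = (-5294 + 2*(-67)/(-71 - 67))/(-3003 + 11198) + (33 - 99) = (-5294 + 2*(-67)/(-138))/8195 - 66 = (-5294 + 2*(-67)*(-1/138))*(1/8195) - 66 = (-5294 + 67/69)*(1/8195) - 66 = -365219/69*1/8195 - 66 = -365219/565455 - 66 = -37685249/565455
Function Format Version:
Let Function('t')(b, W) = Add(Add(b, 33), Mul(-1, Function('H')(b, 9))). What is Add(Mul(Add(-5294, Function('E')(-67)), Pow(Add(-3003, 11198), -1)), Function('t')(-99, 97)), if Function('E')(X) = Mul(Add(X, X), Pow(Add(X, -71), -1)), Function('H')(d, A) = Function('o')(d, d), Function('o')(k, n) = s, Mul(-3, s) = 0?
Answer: Rational(-37685249, 565455) ≈ -66.646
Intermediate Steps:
s = 0 (s = Mul(Rational(-1, 3), 0) = 0)
Function('o')(k, n) = 0
Function('H')(d, A) = 0
Function('E')(X) = Mul(2, X, Pow(Add(-71, X), -1)) (Function('E')(X) = Mul(Mul(2, X), Pow(Add(-71, X), -1)) = Mul(2, X, Pow(Add(-71, X), -1)))
Function('t')(b, W) = Add(33, b) (Function('t')(b, W) = Add(Add(b, 33), Mul(-1, 0)) = Add(Add(33, b), 0) = Add(33, b))
Add(Mul(Add(-5294, Function('E')(-67)), Pow(Add(-3003, 11198), -1)), Function('t')(-99, 97)) = Add(Mul(Add(-5294, Mul(2, -67, Pow(Add(-71, -67), -1))), Pow(Add(-3003, 11198), -1)), Add(33, -99)) = Add(Mul(Add(-5294, Mul(2, -67, Pow(-138, -1))), Pow(8195, -1)), -66) = Add(Mul(Add(-5294, Mul(2, -67, Rational(-1, 138))), Rational(1, 8195)), -66) = Add(Mul(Add(-5294, Rational(67, 69)), Rational(1, 8195)), -66) = Add(Mul(Rational(-365219, 69), Rational(1, 8195)), -66) = Add(Rational(-365219, 565455), -66) = Rational(-37685249, 565455)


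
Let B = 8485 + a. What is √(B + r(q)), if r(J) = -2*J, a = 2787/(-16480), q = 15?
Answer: √143515681390/4120 ≈ 91.950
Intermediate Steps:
a = -2787/16480 (a = 2787*(-1/16480) = -2787/16480 ≈ -0.16911)
B = 139830013/16480 (B = 8485 - 2787/16480 = 139830013/16480 ≈ 8484.8)
√(B + r(q)) = √(139830013/16480 - 2*15) = √(139830013/16480 - 30) = √(139335613/16480) = √143515681390/4120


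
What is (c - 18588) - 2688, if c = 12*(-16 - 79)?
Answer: -22416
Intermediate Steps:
c = -1140 (c = 12*(-95) = -1140)
(c - 18588) - 2688 = (-1140 - 18588) - 2688 = -19728 - 2688 = -22416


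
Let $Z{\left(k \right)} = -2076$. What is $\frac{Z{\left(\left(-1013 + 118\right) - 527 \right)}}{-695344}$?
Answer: $\frac{519}{173836} \approx 0.0029856$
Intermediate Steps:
$\frac{Z{\left(\left(-1013 + 118\right) - 527 \right)}}{-695344} = - \frac{2076}{-695344} = \left(-2076\right) \left(- \frac{1}{695344}\right) = \frac{519}{173836}$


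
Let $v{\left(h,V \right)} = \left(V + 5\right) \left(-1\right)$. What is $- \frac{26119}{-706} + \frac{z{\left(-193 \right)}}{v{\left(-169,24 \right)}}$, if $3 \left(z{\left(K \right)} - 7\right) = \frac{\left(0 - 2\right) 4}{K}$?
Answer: $\frac{435697063}{11854446} \approx 36.754$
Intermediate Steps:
$v{\left(h,V \right)} = -5 - V$ ($v{\left(h,V \right)} = \left(5 + V\right) \left(-1\right) = -5 - V$)
$z{\left(K \right)} = 7 - \frac{8}{3 K}$ ($z{\left(K \right)} = 7 + \frac{\left(0 - 2\right) 4 \frac{1}{K}}{3} = 7 + \frac{\left(-2\right) 4 \frac{1}{K}}{3} = 7 + \frac{\left(-8\right) \frac{1}{K}}{3} = 7 - \frac{8}{3 K}$)
$- \frac{26119}{-706} + \frac{z{\left(-193 \right)}}{v{\left(-169,24 \right)}} = - \frac{26119}{-706} + \frac{7 - \frac{8}{3 \left(-193\right)}}{-5 - 24} = \left(-26119\right) \left(- \frac{1}{706}\right) + \frac{7 - - \frac{8}{579}}{-5 - 24} = \frac{26119}{706} + \frac{7 + \frac{8}{579}}{-29} = \frac{26119}{706} + \frac{4061}{579} \left(- \frac{1}{29}\right) = \frac{26119}{706} - \frac{4061}{16791} = \frac{435697063}{11854446}$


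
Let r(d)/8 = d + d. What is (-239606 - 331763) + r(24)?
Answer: -570985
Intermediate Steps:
r(d) = 16*d (r(d) = 8*(d + d) = 8*(2*d) = 16*d)
(-239606 - 331763) + r(24) = (-239606 - 331763) + 16*24 = -571369 + 384 = -570985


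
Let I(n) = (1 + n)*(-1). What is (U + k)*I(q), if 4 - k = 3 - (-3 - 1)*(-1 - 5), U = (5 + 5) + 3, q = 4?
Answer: -190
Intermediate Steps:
U = 13 (U = 10 + 3 = 13)
k = 25 (k = 4 - (3 - (-3 - 1)*(-1 - 5)) = 4 - (3 - (-4)*(-6)) = 4 - (3 - 1*24) = 4 - (3 - 24) = 4 - 1*(-21) = 4 + 21 = 25)
I(n) = -1 - n
(U + k)*I(q) = (13 + 25)*(-1 - 1*4) = 38*(-1 - 4) = 38*(-5) = -190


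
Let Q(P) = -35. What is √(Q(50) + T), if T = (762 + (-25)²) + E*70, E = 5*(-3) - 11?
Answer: 6*I*√13 ≈ 21.633*I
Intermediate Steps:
E = -26 (E = -15 - 11 = -26)
T = -433 (T = (762 + (-25)²) - 26*70 = (762 + 625) - 1820 = 1387 - 1820 = -433)
√(Q(50) + T) = √(-35 - 433) = √(-468) = 6*I*√13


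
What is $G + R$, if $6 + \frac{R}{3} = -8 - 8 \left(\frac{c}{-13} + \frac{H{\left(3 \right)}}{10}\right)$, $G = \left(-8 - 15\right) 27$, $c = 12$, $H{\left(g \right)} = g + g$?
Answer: $- \frac{42591}{65} \approx -655.25$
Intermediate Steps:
$H{\left(g \right)} = 2 g$
$G = -621$ ($G = \left(-23\right) 27 = -621$)
$R = - \frac{2226}{65}$ ($R = -18 + 3 \left(-8 - 8 \left(\frac{12}{-13} + \frac{2 \cdot 3}{10}\right)\right) = -18 + 3 \left(-8 - 8 \left(12 \left(- \frac{1}{13}\right) + 6 \cdot \frac{1}{10}\right)\right) = -18 + 3 \left(-8 - 8 \left(- \frac{12}{13} + \frac{3}{5}\right)\right) = -18 + 3 \left(-8 - - \frac{168}{65}\right) = -18 + 3 \left(-8 + \frac{168}{65}\right) = -18 + 3 \left(- \frac{352}{65}\right) = -18 - \frac{1056}{65} = - \frac{2226}{65} \approx -34.246$)
$G + R = -621 - \frac{2226}{65} = - \frac{42591}{65}$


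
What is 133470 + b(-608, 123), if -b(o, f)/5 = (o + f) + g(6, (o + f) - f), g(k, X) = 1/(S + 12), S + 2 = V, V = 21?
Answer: 4212740/31 ≈ 1.3589e+5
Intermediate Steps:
S = 19 (S = -2 + 21 = 19)
g(k, X) = 1/31 (g(k, X) = 1/(19 + 12) = 1/31)
b(o, f) = -5/31 - 5*f - 5*o (b(o, f) = -5*((o + f) + 1/31) = -5*((f + o) + 1/31) = -5*(1/31 + f + o) = -5/31 - 5*f - 5*o)
133470 + b(-608, 123) = 133470 + (-5/31 - 5*123 - 5*(-608)) = 133470 + (-5/31 - 615 + 3040) = 133470 + 75170/31 = 4212740/31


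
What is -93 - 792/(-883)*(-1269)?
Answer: -1087167/883 ≈ -1231.2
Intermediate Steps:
-93 - 792/(-883)*(-1269) = -93 - 792*(-1/883)*(-1269) = -93 + (792/883)*(-1269) = -93 - 1005048/883 = -1087167/883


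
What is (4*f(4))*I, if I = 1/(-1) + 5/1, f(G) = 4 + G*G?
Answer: 320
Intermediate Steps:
f(G) = 4 + G²
I = 4 (I = 1*(-1) + 5*1 = -1 + 5 = 4)
(4*f(4))*I = (4*(4 + 4²))*4 = (4*(4 + 16))*4 = (4*20)*4 = 80*4 = 320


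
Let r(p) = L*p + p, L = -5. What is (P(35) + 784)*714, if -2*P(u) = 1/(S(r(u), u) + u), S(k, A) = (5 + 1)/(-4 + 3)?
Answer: 16233147/29 ≈ 5.5976e+5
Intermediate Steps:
r(p) = -4*p (r(p) = -5*p + p = -4*p)
S(k, A) = -6 (S(k, A) = 6/(-1) = 6*(-1) = -6)
P(u) = -1/(2*(-6 + u))
(P(35) + 784)*714 = (-1/(-12 + 2*35) + 784)*714 = (-1/(-12 + 70) + 784)*714 = (-1/58 + 784)*714 = (45471/58)*714 = 16233147/29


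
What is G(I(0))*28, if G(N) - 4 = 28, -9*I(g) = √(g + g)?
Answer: 896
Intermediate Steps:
I(g) = -√2*√g/9 (I(g) = -√(g + g)/9 = -√2*√g/9)
G(N) = 32 (G(N) = 4 + 28 = 32)
G(I(0))*28 = 32*28 = 896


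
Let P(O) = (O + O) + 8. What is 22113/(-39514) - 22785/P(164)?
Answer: -21613249/316112 ≈ -68.372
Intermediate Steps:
P(O) = 8 + 2*O (P(O) = 2*O + 8 = 8 + 2*O)
22113/(-39514) - 22785/P(164) = 22113/(-39514) - 22785/(8 + 2*164) = 22113*(-1/39514) - 22785/(8 + 328) = -22113/39514 - 22785/336 = -22113/39514 - 22785*1/336 = -22113/39514 - 1085/16 = -21613249/316112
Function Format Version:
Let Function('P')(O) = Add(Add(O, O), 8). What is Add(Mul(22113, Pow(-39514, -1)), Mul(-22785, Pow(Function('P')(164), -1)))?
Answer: Rational(-21613249, 316112) ≈ -68.372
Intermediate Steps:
Function('P')(O) = Add(8, Mul(2, O)) (Function('P')(O) = Add(Mul(2, O), 8) = Add(8, Mul(2, O)))
Add(Mul(22113, Pow(-39514, -1)), Mul(-22785, Pow(Function('P')(164), -1))) = Add(Mul(22113, Pow(-39514, -1)), Mul(-22785, Pow(Add(8, Mul(2, 164)), -1))) = Add(Mul(22113, Rational(-1, 39514)), Mul(-22785, Pow(Add(8, 328), -1))) = Add(Rational(-22113, 39514), Mul(-22785, Pow(336, -1))) = Add(Rational(-22113, 39514), Mul(-22785, Rational(1, 336))) = Add(Rational(-22113, 39514), Rational(-1085, 16)) = Rational(-21613249, 316112)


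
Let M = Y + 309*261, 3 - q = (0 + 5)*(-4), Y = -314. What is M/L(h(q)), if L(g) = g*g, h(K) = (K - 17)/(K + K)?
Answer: 42497215/9 ≈ 4.7219e+6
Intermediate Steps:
q = 23 (q = 3 - (0 + 5)*(-4) = 3 - 5*(-4) = 3 - 1*(-20) = 3 + 20 = 23)
h(K) = (-17 + K)/(2*K) (h(K) = (-17 + K)/((2*K)) = (-17 + K)*(1/(2*K)) = (-17 + K)/(2*K))
M = 80335 (M = -314 + 309*261 = -314 + 80649 = 80335)
L(g) = g**2
M/L(h(q)) = 80335/(((1/2)*(-17 + 23)/23)**2) = 80335/(((1/2)*(1/23)*6)**2) = 80335/((3/23)**2) = 80335/(9/529) = 80335*(529/9) = 42497215/9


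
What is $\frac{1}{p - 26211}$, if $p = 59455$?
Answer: $\frac{1}{33244} \approx 3.0081 \cdot 10^{-5}$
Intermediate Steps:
$\frac{1}{p - 26211} = \frac{1}{59455 - 26211} = \frac{1}{33244}$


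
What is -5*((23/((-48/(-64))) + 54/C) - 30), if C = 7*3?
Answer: -340/21 ≈ -16.190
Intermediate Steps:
C = 21
-5*((23/((-48/(-64))) + 54/C) - 30) = -5*((23/((-48/(-64))) + 54/21) - 30) = -5*((23/((-48*(-1/64))) + 54*(1/21)) - 30) = -5*((23/(¾) + 18/7) - 30) = -5*((23*(4/3) + 18/7) - 30) = -5*((92/3 + 18/7) - 30) = -5*(698/21 - 30) = -5*68/21 = -340/21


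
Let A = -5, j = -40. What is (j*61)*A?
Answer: 12200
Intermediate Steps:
(j*61)*A = -40*61*(-5) = -2440*(-5) = 12200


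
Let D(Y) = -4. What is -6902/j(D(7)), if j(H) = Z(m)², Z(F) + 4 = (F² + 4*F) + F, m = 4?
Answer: -3451/512 ≈ -6.7402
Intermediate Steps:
Z(F) = -4 + F² + 5*F (Z(F) = -4 + ((F² + 4*F) + F) = -4 + (F² + 5*F) = -4 + F² + 5*F)
j(H) = 1024 (j(H) = (-4 + 4² + 5*4)² = (-4 + 16 + 20)² = 32² = 1024)
-6902/j(D(7)) = -6902/1024 = -1*3451/512 = -3451/512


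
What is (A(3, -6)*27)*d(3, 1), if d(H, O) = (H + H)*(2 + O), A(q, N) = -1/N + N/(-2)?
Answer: 1539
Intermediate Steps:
A(q, N) = -1/N - N/2 (A(q, N) = -1/N + N*(-½) = -1/N - N/2)
d(H, O) = 2*H*(2 + O) (d(H, O) = (2*H)*(2 + O) = 2*H*(2 + O))
(A(3, -6)*27)*d(3, 1) = ((-1/(-6) - ½*(-6))*27)*(2*3*(2 + 1)) = ((-1*(-⅙) + 3)*27)*(2*3*3) = ((⅙ + 3)*27)*18 = ((19/6)*27)*18 = (171/2)*18 = 1539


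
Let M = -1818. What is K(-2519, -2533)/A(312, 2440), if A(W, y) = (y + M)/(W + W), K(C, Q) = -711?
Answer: -221832/311 ≈ -713.29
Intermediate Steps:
A(W, y) = (-1818 + y)/(2*W) (A(W, y) = (y - 1818)/(W + W) = (-1818 + y)/((2*W)) = (-1818 + y)*(1/(2*W)) = (-1818 + y)/(2*W))
K(-2519, -2533)/A(312, 2440) = -711*624/(-1818 + 2440) = -711/((1/2)*(1/312)*622) = -711/311/312 = -711*312/311 = -221832/311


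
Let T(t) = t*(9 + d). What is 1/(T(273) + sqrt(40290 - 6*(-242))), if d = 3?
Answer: 182/593913 - sqrt(4638)/3563478 ≈ 0.00028733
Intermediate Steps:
T(t) = 12*t (T(t) = t*(9 + 3) = t*12 = 12*t)
1/(T(273) + sqrt(40290 - 6*(-242))) = 1/(12*273 + sqrt(40290 - 6*(-242))) = 1/(3276 + sqrt(40290 + 1452)) = 1/(3276 + sqrt(41742)) = 1/(3276 + 3*sqrt(4638))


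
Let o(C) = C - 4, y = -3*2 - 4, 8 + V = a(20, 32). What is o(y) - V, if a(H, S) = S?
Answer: -38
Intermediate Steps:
V = 24 (V = -8 + 32 = 24)
y = -10 (y = -6 - 4 = -10)
o(C) = -4 + C
o(y) - V = (-4 - 10) - 1*24 = -14 - 24 = -38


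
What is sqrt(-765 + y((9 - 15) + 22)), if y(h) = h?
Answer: I*sqrt(749) ≈ 27.368*I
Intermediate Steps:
sqrt(-765 + y((9 - 15) + 22)) = sqrt(-765 + ((9 - 15) + 22)) = sqrt(-765 + (-6 + 22)) = sqrt(-765 + 16) = sqrt(-749) = I*sqrt(749)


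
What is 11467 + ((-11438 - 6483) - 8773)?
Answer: -15227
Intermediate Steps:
11467 + ((-11438 - 6483) - 8773) = 11467 + (-17921 - 8773) = 11467 - 26694 = -15227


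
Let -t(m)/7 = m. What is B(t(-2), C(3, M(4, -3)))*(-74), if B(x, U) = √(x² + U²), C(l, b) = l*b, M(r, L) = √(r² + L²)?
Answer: -74*√421 ≈ -1518.4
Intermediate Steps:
t(m) = -7*m
M(r, L) = √(L² + r²)
C(l, b) = b*l
B(x, U) = √(U² + x²)
B(t(-2), C(3, M(4, -3)))*(-74) = √((√((-3)² + 4²)*3)² + (-7*(-2))²)*(-74) = √((√(9 + 16)*3)² + 14²)*(-74) = √((√25*3)² + 196)*(-74) = √((5*3)² + 196)*(-74) = √(15² + 196)*(-74) = √(225 + 196)*(-74) = √421*(-74) = -74*√421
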